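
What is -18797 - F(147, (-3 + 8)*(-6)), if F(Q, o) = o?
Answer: -18767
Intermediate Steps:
-18797 - F(147, (-3 + 8)*(-6)) = -18797 - (-3 + 8)*(-6) = -18797 - 5*(-6) = -18797 - 1*(-30) = -18797 + 30 = -18767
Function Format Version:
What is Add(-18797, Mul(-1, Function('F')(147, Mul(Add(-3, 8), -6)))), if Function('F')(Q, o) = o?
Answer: -18767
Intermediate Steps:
Add(-18797, Mul(-1, Function('F')(147, Mul(Add(-3, 8), -6)))) = Add(-18797, Mul(-1, Mul(Add(-3, 8), -6))) = Add(-18797, Mul(-1, Mul(5, -6))) = Add(-18797, Mul(-1, -30)) = Add(-18797, 30) = -18767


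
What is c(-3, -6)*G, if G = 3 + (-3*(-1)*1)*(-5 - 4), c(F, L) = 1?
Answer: -24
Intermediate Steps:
G = -24 (G = 3 + (3*1)*(-9) = 3 + 3*(-9) = 3 - 27 = -24)
c(-3, -6)*G = 1*(-24) = -24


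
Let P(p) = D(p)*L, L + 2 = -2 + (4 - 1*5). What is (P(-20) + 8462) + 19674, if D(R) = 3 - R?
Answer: 28021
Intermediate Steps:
L = -5 (L = -2 + (-2 + (4 - 1*5)) = -2 + (-2 + (4 - 5)) = -2 + (-2 - 1) = -2 - 3 = -5)
P(p) = -15 + 5*p (P(p) = (3 - p)*(-5) = -15 + 5*p)
(P(-20) + 8462) + 19674 = ((-15 + 5*(-20)) + 8462) + 19674 = ((-15 - 100) + 8462) + 19674 = (-115 + 8462) + 19674 = 8347 + 19674 = 28021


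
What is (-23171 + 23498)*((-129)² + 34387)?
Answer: 16686156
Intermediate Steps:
(-23171 + 23498)*((-129)² + 34387) = 327*(16641 + 34387) = 327*51028 = 16686156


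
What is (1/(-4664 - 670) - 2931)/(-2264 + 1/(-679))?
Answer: 1516493635/1171389834 ≈ 1.2946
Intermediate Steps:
(1/(-4664 - 670) - 2931)/(-2264 + 1/(-679)) = (1/(-5334) - 2931)/(-2264 - 1/679) = (-1/5334 - 2931)/(-1537257/679) = -15633955/5334*(-679/1537257) = 1516493635/1171389834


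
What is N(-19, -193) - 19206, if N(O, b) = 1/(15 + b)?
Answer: -3418669/178 ≈ -19206.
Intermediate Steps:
N(-19, -193) - 19206 = 1/(15 - 193) - 19206 = 1/(-178) - 19206 = -1/178 - 19206 = -3418669/178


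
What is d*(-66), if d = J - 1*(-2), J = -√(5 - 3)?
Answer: -132 + 66*√2 ≈ -38.662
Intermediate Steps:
J = -√2 ≈ -1.4142
d = 2 - √2 (d = -√2 - 1*(-2) = -√2 + 2 = 2 - √2 ≈ 0.58579)
d*(-66) = (2 - √2)*(-66) = -132 + 66*√2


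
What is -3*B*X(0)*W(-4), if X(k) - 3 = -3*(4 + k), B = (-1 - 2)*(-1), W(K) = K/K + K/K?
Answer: 162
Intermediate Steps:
W(K) = 2 (W(K) = 1 + 1 = 2)
B = 3 (B = -3*(-1) = 3)
X(k) = -9 - 3*k (X(k) = 3 - 3*(4 + k) = 3 + (-12 - 3*k) = -9 - 3*k)
-3*B*X(0)*W(-4) = -3*3*(-9 - 3*0)*2 = -3*3*(-9 + 0)*2 = -3*3*(-9)*2 = -(-81)*2 = -3*(-54) = 162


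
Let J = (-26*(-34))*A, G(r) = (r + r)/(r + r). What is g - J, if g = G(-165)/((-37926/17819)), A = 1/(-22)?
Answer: 16567283/417186 ≈ 39.712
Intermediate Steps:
A = -1/22 ≈ -0.045455
G(r) = 1 (G(r) = (2*r)/((2*r)) = (2*r)*(1/(2*r)) = 1)
g = -17819/37926 (g = 1/(-37926/17819) = 1*(-17819/37926) = -17819/37926 ≈ -0.46984)
J = -442/11 (J = -26*(-34)*(-1/22) = 884*(-1/22) = -442/11 ≈ -40.182)
g - J = -17819/37926 - 1*(-442/11) = -17819/37926 + 442/11 = 16567283/417186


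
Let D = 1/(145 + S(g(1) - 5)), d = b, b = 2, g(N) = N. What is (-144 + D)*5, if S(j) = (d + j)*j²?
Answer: -81355/113 ≈ -719.96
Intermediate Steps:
d = 2
S(j) = j²*(2 + j) (S(j) = (2 + j)*j² = j²*(2 + j))
D = 1/113 (D = 1/(145 + (1 - 5)²*(2 + (1 - 5))) = 1/(145 + (-4)²*(2 - 4)) = 1/(145 + 16*(-2)) = 1/(145 - 32) = 1/113 ≈ 0.0088496)
(-144 + D)*5 = (-144 + 1/113)*5 = -16271/113*5 = -81355/113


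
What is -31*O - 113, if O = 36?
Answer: -1229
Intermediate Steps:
-31*O - 113 = -31*36 - 113 = -1116 - 113 = -1229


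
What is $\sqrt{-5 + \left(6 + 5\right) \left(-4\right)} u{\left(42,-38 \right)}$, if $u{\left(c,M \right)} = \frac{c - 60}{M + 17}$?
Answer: $6 i \approx 6.0 i$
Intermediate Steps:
$u{\left(c,M \right)} = \frac{-60 + c}{17 + M}$
$\sqrt{-5 + \left(6 + 5\right) \left(-4\right)} u{\left(42,-38 \right)} = \sqrt{-5 + \left(6 + 5\right) \left(-4\right)} \frac{-60 + 42}{17 - 38} = \sqrt{-5 + 11 \left(-4\right)} \frac{1}{-21} \left(-18\right) = \sqrt{-5 - 44} \left(\left(- \frac{1}{21}\right) \left(-18\right)\right) = \sqrt{-49} \cdot \frac{6}{7} = 7 i \frac{6}{7} = 6 i$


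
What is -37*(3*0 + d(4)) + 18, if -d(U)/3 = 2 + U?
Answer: 684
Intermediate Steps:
d(U) = -6 - 3*U (d(U) = -3*(2 + U) = -6 - 3*U)
-37*(3*0 + d(4)) + 18 = -37*(3*0 + (-6 - 3*4)) + 18 = -37*(0 + (-6 - 12)) + 18 = -37*(0 - 18) + 18 = -37*(-18) + 18 = 666 + 18 = 684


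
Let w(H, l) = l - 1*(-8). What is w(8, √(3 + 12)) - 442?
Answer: -434 + √15 ≈ -430.13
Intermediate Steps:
w(H, l) = 8 + l (w(H, l) = l + 8 = 8 + l)
w(8, √(3 + 12)) - 442 = (8 + √(3 + 12)) - 442 = (8 + √15) - 442 = -434 + √15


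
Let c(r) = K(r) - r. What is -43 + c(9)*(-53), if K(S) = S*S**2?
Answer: -38203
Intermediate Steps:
K(S) = S**3
c(r) = r**3 - r
-43 + c(9)*(-53) = -43 + (9**3 - 1*9)*(-53) = -43 + (729 - 9)*(-53) = -43 + 720*(-53) = -43 - 38160 = -38203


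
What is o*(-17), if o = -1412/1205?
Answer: 24004/1205 ≈ 19.920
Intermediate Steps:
o = -1412/1205 (o = -1412*1/1205 = -1412/1205 ≈ -1.1718)
o*(-17) = -1412/1205*(-17) = 24004/1205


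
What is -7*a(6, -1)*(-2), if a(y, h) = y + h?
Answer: 70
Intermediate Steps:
a(y, h) = h + y
-7*a(6, -1)*(-2) = -7*(-1 + 6)*(-2) = -7*5*(-2) = -35*(-2) = 70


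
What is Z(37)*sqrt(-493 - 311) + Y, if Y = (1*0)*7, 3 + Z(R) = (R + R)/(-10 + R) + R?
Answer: 1984*I*sqrt(201)/27 ≈ 1041.8*I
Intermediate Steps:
Z(R) = -3 + R + 2*R/(-10 + R) (Z(R) = -3 + ((R + R)/(-10 + R) + R) = -3 + ((2*R)/(-10 + R) + R) = -3 + (2*R/(-10 + R) + R) = -3 + (R + 2*R/(-10 + R)) = -3 + R + 2*R/(-10 + R))
Y = 0 (Y = 0*7 = 0)
Z(37)*sqrt(-493 - 311) + Y = ((30 + 37**2 - 11*37)/(-10 + 37))*sqrt(-493 - 311) + 0 = ((30 + 1369 - 407)/27)*sqrt(-804) + 0 = ((1/27)*992)*(2*I*sqrt(201)) + 0 = 992*(2*I*sqrt(201))/27 + 0 = 1984*I*sqrt(201)/27 + 0 = 1984*I*sqrt(201)/27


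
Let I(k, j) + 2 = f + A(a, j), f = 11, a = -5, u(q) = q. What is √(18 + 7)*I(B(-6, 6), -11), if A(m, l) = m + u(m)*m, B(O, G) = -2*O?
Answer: 145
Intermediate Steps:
A(m, l) = m + m² (A(m, l) = m + m*m = m + m²)
I(k, j) = 29 (I(k, j) = -2 + (11 - 5*(1 - 5)) = -2 + (11 - 5*(-4)) = -2 + (11 + 20) = -2 + 31 = 29)
√(18 + 7)*I(B(-6, 6), -11) = √(18 + 7)*29 = √25*29 = 5*29 = 145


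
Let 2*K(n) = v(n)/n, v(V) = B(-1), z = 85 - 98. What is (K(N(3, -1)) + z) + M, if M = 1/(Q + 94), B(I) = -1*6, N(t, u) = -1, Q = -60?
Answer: -339/34 ≈ -9.9706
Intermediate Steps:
B(I) = -6
z = -13
v(V) = -6
K(n) = -3/n (K(n) = (-6/n)/2 = -3/n)
M = 1/34 (M = 1/(-60 + 94) = 1/34 ≈ 0.029412)
(K(N(3, -1)) + z) + M = (-3/(-1) - 13) + 1/34 = (-3*(-1) - 13) + 1/34 = (3 - 13) + 1/34 = -10 + 1/34 = -339/34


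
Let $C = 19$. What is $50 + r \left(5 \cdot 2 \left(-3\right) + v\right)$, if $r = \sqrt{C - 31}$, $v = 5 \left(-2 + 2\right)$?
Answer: $50 - 60 i \sqrt{3} \approx 50.0 - 103.92 i$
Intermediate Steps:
$v = 0$ ($v = 5 \cdot 0 = 0$)
$r = 2 i \sqrt{3}$ ($r = \sqrt{19 - 31} = \sqrt{-12} = 2 i \sqrt{3} \approx 3.4641 i$)
$50 + r \left(5 \cdot 2 \left(-3\right) + v\right) = 50 + 2 i \sqrt{3} \left(5 \cdot 2 \left(-3\right) + 0\right) = 50 + 2 i \sqrt{3} \left(10 \left(-3\right) + 0\right) = 50 + 2 i \sqrt{3} \left(-30 + 0\right) = 50 + 2 i \sqrt{3} \left(-30\right) = 50 - 60 i \sqrt{3}$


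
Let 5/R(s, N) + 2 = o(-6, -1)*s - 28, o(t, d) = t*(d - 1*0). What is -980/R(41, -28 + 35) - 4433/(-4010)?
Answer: -169762927/4010 ≈ -42335.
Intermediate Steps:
o(t, d) = d*t (o(t, d) = t*(d + 0) = t*d = d*t)
R(s, N) = 5/(-30 + 6*s) (R(s, N) = 5/(-2 + ((-1*(-6))*s - 28)) = 5/(-2 + (6*s - 28)) = 5/(-2 + (-28 + 6*s)) = 5/(-30 + 6*s))
-980/R(41, -28 + 35) - 4433/(-4010) = -980/(5/(6*(-5 + 41))) - 4433/(-4010) = -980/((⅚)/36) - 4433*(-1/4010) = -980/((⅚)*(1/36)) + 4433/4010 = -980/5/216 + 4433/4010 = -980*216/5 + 4433/4010 = -42336 + 4433/4010 = -169762927/4010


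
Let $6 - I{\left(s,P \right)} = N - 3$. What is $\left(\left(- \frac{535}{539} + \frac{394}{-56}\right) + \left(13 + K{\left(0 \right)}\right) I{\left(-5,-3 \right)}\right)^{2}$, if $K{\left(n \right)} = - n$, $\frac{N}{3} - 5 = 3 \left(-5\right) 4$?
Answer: $\frac{23615352550969}{4648336} \approx 5.0804 \cdot 10^{6}$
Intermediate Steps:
$N = -165$ ($N = 15 + 3 \cdot 3 \left(-5\right) 4 = 15 + 3 \left(\left(-15\right) 4\right) = 15 + 3 \left(-60\right) = 15 - 180 = -165$)
$I{\left(s,P \right)} = 174$ ($I{\left(s,P \right)} = 6 - \left(-165 - 3\right) = 6 - -168 = 6 + 168 = 174$)
$\left(\left(- \frac{535}{539} + \frac{394}{-56}\right) + \left(13 + K{\left(0 \right)}\right) I{\left(-5,-3 \right)}\right)^{2} = \left(\left(- \frac{535}{539} + \frac{394}{-56}\right) + \left(13 - 0\right) 174\right)^{2} = \left(\left(\left(-535\right) \frac{1}{539} + 394 \left(- \frac{1}{56}\right)\right) + \left(13 + 0\right) 174\right)^{2} = \left(\left(- \frac{535}{539} - \frac{197}{28}\right) + 13 \cdot 174\right)^{2} = \left(- \frac{17309}{2156} + 2262\right)^{2} = \left(\frac{4859563}{2156}\right)^{2} = \frac{23615352550969}{4648336}$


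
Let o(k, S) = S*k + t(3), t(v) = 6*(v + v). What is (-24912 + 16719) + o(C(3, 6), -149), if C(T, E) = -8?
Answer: -6965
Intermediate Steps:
t(v) = 12*v (t(v) = 6*(2*v) = 12*v)
o(k, S) = 36 + S*k (o(k, S) = S*k + 12*3 = S*k + 36 = 36 + S*k)
(-24912 + 16719) + o(C(3, 6), -149) = (-24912 + 16719) + (36 - 149*(-8)) = -8193 + (36 + 1192) = -8193 + 1228 = -6965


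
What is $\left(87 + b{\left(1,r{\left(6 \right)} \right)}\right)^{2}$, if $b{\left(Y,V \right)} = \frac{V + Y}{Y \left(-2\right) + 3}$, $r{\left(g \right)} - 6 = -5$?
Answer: $7921$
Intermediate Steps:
$r{\left(g \right)} = 1$ ($r{\left(g \right)} = 6 - 5 = 1$)
$b{\left(Y,V \right)} = \frac{V + Y}{3 - 2 Y}$ ($b{\left(Y,V \right)} = \frac{V + Y}{- 2 Y + 3} = \frac{V + Y}{3 - 2 Y}$)
$\left(87 + b{\left(1,r{\left(6 \right)} \right)}\right)^{2} = \left(87 + \frac{\left(-1\right) 1 - 1}{-3 + 2 \cdot 1}\right)^{2} = \left(87 + \frac{-1 - 1}{-3 + 2}\right)^{2} = \left(87 + \frac{1}{-1} \left(-2\right)\right)^{2} = \left(87 - -2\right)^{2} = \left(87 + 2\right)^{2} = 89^{2} = 7921$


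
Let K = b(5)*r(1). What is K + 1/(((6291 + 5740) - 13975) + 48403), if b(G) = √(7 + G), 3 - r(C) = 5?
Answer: 1/46459 - 4*√3 ≈ -6.9282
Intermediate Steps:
r(C) = -2 (r(C) = 3 - 1*5 = 3 - 5 = -2)
K = -4*√3 (K = √(7 + 5)*(-2) = √12*(-2) = (2*√3)*(-2) = -4*√3 ≈ -6.9282)
K + 1/(((6291 + 5740) - 13975) + 48403) = -4*√3 + 1/(((6291 + 5740) - 13975) + 48403) = -4*√3 + 1/((12031 - 13975) + 48403) = -4*√3 + 1/(-1944 + 48403) = -4*√3 + 1/46459 = 1/46459 - 4*√3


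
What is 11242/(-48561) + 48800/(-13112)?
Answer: -314647738/79591479 ≈ -3.9533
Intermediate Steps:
11242/(-48561) + 48800/(-13112) = 11242*(-1/48561) + 48800*(-1/13112) = -11242/48561 - 6100/1639 = -314647738/79591479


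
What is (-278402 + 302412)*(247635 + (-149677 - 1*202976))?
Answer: -2521482180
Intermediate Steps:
(-278402 + 302412)*(247635 + (-149677 - 1*202976)) = 24010*(247635 + (-149677 - 202976)) = 24010*(247635 - 352653) = 24010*(-105018) = -2521482180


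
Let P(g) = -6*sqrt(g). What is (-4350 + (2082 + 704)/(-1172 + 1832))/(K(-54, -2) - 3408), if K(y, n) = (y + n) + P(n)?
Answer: 620968331/494973930 - 1434107*I*sqrt(2)/659965240 ≈ 1.2545 - 0.0030731*I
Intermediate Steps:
K(y, n) = n + y - 6*sqrt(n) (K(y, n) = (y + n) - 6*sqrt(n) = (n + y) - 6*sqrt(n) = n + y - 6*sqrt(n))
(-4350 + (2082 + 704)/(-1172 + 1832))/(K(-54, -2) - 3408) = (-4350 + (2082 + 704)/(-1172 + 1832))/((-2 - 54 - 6*I*sqrt(2)) - 3408) = (-4350 + 2786/660)/((-2 - 54 - 6*I*sqrt(2)) - 3408) = (-4350 + 2786*(1/660))/((-2 - 54 - 6*I*sqrt(2)) - 3408) = (-4350 + 1393/330)/((-56 - 6*I*sqrt(2)) - 3408) = -1434107/(330*(-3464 - 6*I*sqrt(2)))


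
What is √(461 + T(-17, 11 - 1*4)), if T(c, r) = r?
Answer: 6*√13 ≈ 21.633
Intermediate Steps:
√(461 + T(-17, 11 - 1*4)) = √(461 + (11 - 1*4)) = √(461 + (11 - 4)) = √(461 + 7) = √468 = 6*√13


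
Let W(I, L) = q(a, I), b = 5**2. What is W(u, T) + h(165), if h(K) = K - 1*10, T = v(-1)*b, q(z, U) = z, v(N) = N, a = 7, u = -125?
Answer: 162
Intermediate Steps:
b = 25
T = -25 (T = -1*25 = -25)
W(I, L) = 7
h(K) = -10 + K (h(K) = K - 10 = -10 + K)
W(u, T) + h(165) = 7 + (-10 + 165) = 7 + 155 = 162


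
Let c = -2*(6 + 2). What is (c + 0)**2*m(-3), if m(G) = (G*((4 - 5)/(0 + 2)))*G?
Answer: -1152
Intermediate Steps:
c = -16 (c = -2*8 = -16)
m(G) = -G**2/2 (m(G) = (G*(-1/2))*G = (-G/2)*G = -G**2/2)
(c + 0)**2*m(-3) = (-16 + 0)**2*(-1/2*(-3)**2) = (-16)**2*(-1/2*9) = 256*(-9/2) = -1152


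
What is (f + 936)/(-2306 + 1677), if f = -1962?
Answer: 1026/629 ≈ 1.6312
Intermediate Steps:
(f + 936)/(-2306 + 1677) = (-1962 + 936)/(-2306 + 1677) = -1026/(-629) = -1026*(-1/629) = 1026/629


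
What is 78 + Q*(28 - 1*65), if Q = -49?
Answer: 1891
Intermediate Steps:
78 + Q*(28 - 1*65) = 78 - 49*(28 - 1*65) = 78 - 49*(28 - 65) = 78 - 49*(-37) = 78 + 1813 = 1891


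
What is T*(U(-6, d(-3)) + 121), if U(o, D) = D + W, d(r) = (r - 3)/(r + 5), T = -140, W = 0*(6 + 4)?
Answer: -16520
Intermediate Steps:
W = 0 (W = 0*10 = 0)
d(r) = (-3 + r)/(5 + r)
U(o, D) = D (U(o, D) = D + 0 = D)
T*(U(-6, d(-3)) + 121) = -140*((-3 - 3)/(5 - 3) + 121) = -140*(-6/2 + 121) = -140*((1/2)*(-6) + 121) = -140*(-3 + 121) = -140*118 = -16520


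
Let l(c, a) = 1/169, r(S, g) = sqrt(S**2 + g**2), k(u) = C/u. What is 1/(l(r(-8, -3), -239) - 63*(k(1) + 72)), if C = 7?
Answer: -169/841112 ≈ -0.00020092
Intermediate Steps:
k(u) = 7/u
l(c, a) = 1/169
1/(l(r(-8, -3), -239) - 63*(k(1) + 72)) = 1/(1/169 - 63*(7/1 + 72)) = 1/(1/169 - 63*(7*1 + 72)) = 1/(1/169 - 63*(7 + 72)) = 1/(1/169 - 63*79) = 1/(1/169 - 4977) = 1/(-841112/169) = -169/841112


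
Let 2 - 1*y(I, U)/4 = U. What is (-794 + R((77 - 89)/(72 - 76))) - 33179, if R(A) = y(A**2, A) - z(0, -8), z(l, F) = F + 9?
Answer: -33978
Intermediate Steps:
y(I, U) = 8 - 4*U
z(l, F) = 9 + F
R(A) = 7 - 4*A (R(A) = (8 - 4*A) - (9 - 8) = (8 - 4*A) - 1*1 = (8 - 4*A) - 1 = 7 - 4*A)
(-794 + R((77 - 89)/(72 - 76))) - 33179 = (-794 + (7 - 4*(77 - 89)/(72 - 76))) - 33179 = (-794 + (7 - (-48)/(-4))) - 33179 = (-794 + (7 - (-48)*(-1)/4)) - 33179 = (-794 + (7 - 4*3)) - 33179 = (-794 + (7 - 12)) - 33179 = (-794 - 5) - 33179 = -799 - 33179 = -33978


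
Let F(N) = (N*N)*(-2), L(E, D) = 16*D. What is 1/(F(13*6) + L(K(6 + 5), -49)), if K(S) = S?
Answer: -1/12952 ≈ -7.7208e-5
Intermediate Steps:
F(N) = -2*N**2 (F(N) = N**2*(-2) = -2*N**2)
1/(F(13*6) + L(K(6 + 5), -49)) = 1/(-2*(13*6)**2 + 16*(-49)) = 1/(-2*78**2 - 784) = 1/(-2*6084 - 784) = 1/(-12168 - 784) = 1/(-12952) = -1/12952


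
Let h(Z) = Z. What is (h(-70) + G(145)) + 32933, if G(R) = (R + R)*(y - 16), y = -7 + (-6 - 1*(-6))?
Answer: 26193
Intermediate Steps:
y = -7 (y = -7 + (-6 + 6) = -7 + 0 = -7)
G(R) = -46*R (G(R) = (R + R)*(-7 - 16) = (2*R)*(-23) = -46*R)
(h(-70) + G(145)) + 32933 = (-70 - 46*145) + 32933 = (-70 - 6670) + 32933 = -6740 + 32933 = 26193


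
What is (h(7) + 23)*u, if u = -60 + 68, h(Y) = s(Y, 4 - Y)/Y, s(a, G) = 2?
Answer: 1304/7 ≈ 186.29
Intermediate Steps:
h(Y) = 2/Y
u = 8
(h(7) + 23)*u = (2/7 + 23)*8 = (163/7)*8 = 1304/7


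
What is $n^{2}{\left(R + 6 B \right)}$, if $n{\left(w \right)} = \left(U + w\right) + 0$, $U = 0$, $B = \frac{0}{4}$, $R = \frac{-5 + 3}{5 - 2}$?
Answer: $\frac{4}{9} \approx 0.44444$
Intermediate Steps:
$R = - \frac{2}{3} \approx -0.66667$
$B = 0$ ($B = 0 \cdot \frac{1}{4} = 0$)
$n{\left(w \right)} = w$ ($n{\left(w \right)} = \left(0 + w\right) + 0 = w + 0 = w$)
$n^{2}{\left(R + 6 B \right)} = \left(- \frac{2}{3} + 6 \cdot 0\right)^{2} = \left(- \frac{2}{3} + 0\right)^{2} = \left(- \frac{2}{3}\right)^{2} = \frac{4}{9}$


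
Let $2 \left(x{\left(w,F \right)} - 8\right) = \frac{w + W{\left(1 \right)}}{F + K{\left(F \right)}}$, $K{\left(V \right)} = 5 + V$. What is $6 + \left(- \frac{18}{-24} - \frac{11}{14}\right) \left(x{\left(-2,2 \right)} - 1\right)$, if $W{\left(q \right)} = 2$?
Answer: $\frac{23}{4} \approx 5.75$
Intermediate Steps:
$x{\left(w,F \right)} = 8 + \frac{2 + w}{2 \left(5 + 2 F\right)}$ ($x{\left(w,F \right)} = 8 + \frac{\left(w + 2\right) \frac{1}{F + \left(5 + F\right)}}{2} = 8 + \frac{\left(2 + w\right) \frac{1}{5 + 2 F}}{2} = 8 + \frac{\frac{1}{5 + 2 F} \left(2 + w\right)}{2} = 8 + \frac{2 + w}{2 \left(5 + 2 F\right)}$)
$6 + \left(- \frac{18}{-24} - \frac{11}{14}\right) \left(x{\left(-2,2 \right)} - 1\right) = 6 + \left(- \frac{18}{-24} - \frac{11}{14}\right) \left(\frac{82 - 2 + 32 \cdot 2}{2 \left(5 + 2 \cdot 2\right)} - 1\right) = 6 + \left(\left(-18\right) \left(- \frac{1}{24}\right) - \frac{11}{14}\right) \left(\frac{82 - 2 + 64}{2 \left(5 + 4\right)} - 1\right) = 6 + \left(\frac{3}{4} - \frac{11}{14}\right) \left(\frac{1}{2} \cdot \frac{1}{9} \cdot 144 - 1\right) = 6 - \frac{\frac{1}{2} \cdot \frac{1}{9} \cdot 144 - 1}{28} = 6 - \frac{8 - 1}{28} = 6 - \frac{1}{4} = \frac{23}{4}$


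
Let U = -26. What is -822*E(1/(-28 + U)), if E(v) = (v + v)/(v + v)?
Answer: -822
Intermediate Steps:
E(v) = 1 (E(v) = (2*v)/((2*v)) = (2*v)*(1/(2*v)) = 1)
-822*E(1/(-28 + U)) = -822*1 = -822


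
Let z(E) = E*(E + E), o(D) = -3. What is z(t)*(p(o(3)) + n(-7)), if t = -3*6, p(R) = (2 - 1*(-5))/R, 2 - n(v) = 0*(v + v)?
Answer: -216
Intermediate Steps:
n(v) = 2 (n(v) = 2 - 0*(v + v) = 2 - 0*2*v = 2 - 1*0 = 2 + 0 = 2)
p(R) = 7/R (p(R) = (2 + 5)/R = 7/R)
t = -18
z(E) = 2*E² (z(E) = E*(2*E) = 2*E²)
z(t)*(p(o(3)) + n(-7)) = (2*(-18)²)*(7/(-3) + 2) = (2*324)*(7*(-⅓) + 2) = 648*(-7/3 + 2) = 648*(-⅓) = -216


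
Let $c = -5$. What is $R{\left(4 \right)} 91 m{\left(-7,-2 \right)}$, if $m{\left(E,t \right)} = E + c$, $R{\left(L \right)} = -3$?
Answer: $3276$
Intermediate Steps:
$m{\left(E,t \right)} = -5 + E$ ($m{\left(E,t \right)} = E - 5 = -5 + E$)
$R{\left(4 \right)} 91 m{\left(-7,-2 \right)} = \left(-3\right) 91 \left(-5 - 7\right) = \left(-273\right) \left(-12\right) = 3276$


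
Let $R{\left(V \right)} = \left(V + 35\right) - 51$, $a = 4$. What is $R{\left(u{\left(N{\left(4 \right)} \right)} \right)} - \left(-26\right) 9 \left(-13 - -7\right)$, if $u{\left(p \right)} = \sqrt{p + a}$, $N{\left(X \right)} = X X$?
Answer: $-1420 + 2 \sqrt{5} \approx -1415.5$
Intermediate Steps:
$N{\left(X \right)} = X^{2}$
$u{\left(p \right)} = \sqrt{4 + p}$ ($u{\left(p \right)} = \sqrt{p + 4} = \sqrt{4 + p}$)
$R{\left(V \right)} = -16 + V$ ($R{\left(V \right)} = \left(35 + V\right) - 51 = -16 + V$)
$R{\left(u{\left(N{\left(4 \right)} \right)} \right)} - \left(-26\right) 9 \left(-13 - -7\right) = \left(-16 + \sqrt{4 + 4^{2}}\right) - \left(-26\right) 9 \left(-13 - -7\right) = \left(-16 + \sqrt{4 + 16}\right) - - 234 \left(-13 + 7\right) = \left(-16 + \sqrt{20}\right) - \left(-234\right) \left(-6\right) = \left(-16 + 2 \sqrt{5}\right) - 1404 = -1420 + 2 \sqrt{5}$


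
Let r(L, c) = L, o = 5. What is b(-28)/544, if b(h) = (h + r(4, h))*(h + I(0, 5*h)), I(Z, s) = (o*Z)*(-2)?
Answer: 21/17 ≈ 1.2353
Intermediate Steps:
I(Z, s) = -10*Z (I(Z, s) = (5*Z)*(-2) = -10*Z)
b(h) = h*(4 + h) (b(h) = (h + 4)*(h - 10*0) = (4 + h)*(h + 0) = (4 + h)*h = h*(4 + h))
b(-28)/544 = -28*(4 - 28)/544 = -28*(-24)*(1/544) = 672*(1/544) = 21/17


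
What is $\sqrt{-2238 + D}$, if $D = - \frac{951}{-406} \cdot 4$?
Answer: $\frac{6 i \sqrt{2551101}}{203} \approx 47.208 i$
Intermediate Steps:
$D = \frac{1902}{203}$ ($D = \left(-951\right) \left(- \frac{1}{406}\right) 4 = \frac{951}{406} \cdot 4 = \frac{1902}{203} \approx 9.3695$)
$\sqrt{-2238 + D} = \sqrt{-2238 + \frac{1902}{203}} = \sqrt{- \frac{452412}{203}} = \frac{6 i \sqrt{2551101}}{203}$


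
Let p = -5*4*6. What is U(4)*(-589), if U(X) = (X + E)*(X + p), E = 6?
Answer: 683240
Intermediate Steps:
p = -120 (p = -20*6 = -120)
U(X) = (-120 + X)*(6 + X) (U(X) = (X + 6)*(X - 120) = (6 + X)*(-120 + X) = (-120 + X)*(6 + X))
U(4)*(-589) = (-720 + 4**2 - 114*4)*(-589) = (-720 + 16 - 456)*(-589) = -1160*(-589) = 683240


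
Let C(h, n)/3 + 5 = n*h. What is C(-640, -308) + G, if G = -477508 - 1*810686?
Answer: -696849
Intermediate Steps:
C(h, n) = -15 + 3*h*n (C(h, n) = -15 + 3*(n*h) = -15 + 3*(h*n) = -15 + 3*h*n)
G = -1288194 (G = -477508 - 810686 = -1288194)
C(-640, -308) + G = (-15 + 3*(-640)*(-308)) - 1288194 = (-15 + 591360) - 1288194 = 591345 - 1288194 = -696849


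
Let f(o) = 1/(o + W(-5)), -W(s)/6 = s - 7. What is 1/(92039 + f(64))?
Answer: 136/12517305 ≈ 1.0865e-5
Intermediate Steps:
W(s) = 42 - 6*s (W(s) = -6*(s - 7) = -6*(-7 + s) = 42 - 6*s)
f(o) = 1/(72 + o) (f(o) = 1/(o + (42 - 6*(-5))) = 1/(o + (42 + 30)) = 1/(o + 72) = 1/(72 + o))
1/(92039 + f(64)) = 1/(92039 + 1/(72 + 64)) = 1/(92039 + 1/136) = 1/(12517305/136) = 136/12517305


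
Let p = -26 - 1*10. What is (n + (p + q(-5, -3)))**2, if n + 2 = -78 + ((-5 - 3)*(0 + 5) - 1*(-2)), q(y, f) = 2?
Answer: 23104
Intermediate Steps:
p = -36 (p = -26 - 10 = -36)
n = -118 (n = -2 + (-78 + ((-5 - 3)*(0 + 5) - 1*(-2))) = -2 + (-78 + (-8*5 + 2)) = -2 + (-78 + (-40 + 2)) = -2 + (-78 - 38) = -2 - 116 = -118)
(n + (p + q(-5, -3)))**2 = (-118 + (-36 + 2))**2 = (-118 - 34)**2 = (-152)**2 = 23104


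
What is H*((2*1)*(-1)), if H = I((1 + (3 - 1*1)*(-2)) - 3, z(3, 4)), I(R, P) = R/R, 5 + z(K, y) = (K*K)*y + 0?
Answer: -2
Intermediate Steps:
z(K, y) = -5 + y*K² (z(K, y) = -5 + ((K*K)*y + 0) = -5 + (K²*y + 0) = -5 + (y*K² + 0) = -5 + y*K²)
I(R, P) = 1
H = 1
H*((2*1)*(-1)) = 1*((2*1)*(-1)) = 1*(2*(-1)) = 1*(-2) = -2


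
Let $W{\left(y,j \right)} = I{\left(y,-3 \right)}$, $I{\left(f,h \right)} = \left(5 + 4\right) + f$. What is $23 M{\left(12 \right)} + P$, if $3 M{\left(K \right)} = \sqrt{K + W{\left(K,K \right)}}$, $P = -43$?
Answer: $-43 + \frac{23 \sqrt{33}}{3} \approx 1.0416$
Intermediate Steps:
$I{\left(f,h \right)} = 9 + f$
$W{\left(y,j \right)} = 9 + y$
$M{\left(K \right)} = \frac{\sqrt{9 + 2 K}}{3}$ ($M{\left(K \right)} = \frac{\sqrt{K + \left(9 + K\right)}}{3} = \frac{\sqrt{9 + 2 K}}{3}$)
$23 M{\left(12 \right)} + P = 23 \frac{\sqrt{9 + 2 \cdot 12}}{3} - 43 = 23 \frac{\sqrt{9 + 24}}{3} - 43 = 23 \frac{\sqrt{33}}{3} - 43 = \frac{23 \sqrt{33}}{3} - 43 = -43 + \frac{23 \sqrt{33}}{3}$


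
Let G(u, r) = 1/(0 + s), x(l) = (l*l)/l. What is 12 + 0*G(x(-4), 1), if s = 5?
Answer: 12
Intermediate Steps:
x(l) = l (x(l) = l²/l = l)
G(u, r) = ⅕ (G(u, r) = 1/(0 + 5) = 1/5 = ⅕)
12 + 0*G(x(-4), 1) = 12 + 0*(⅕) = 12 + 0 = 12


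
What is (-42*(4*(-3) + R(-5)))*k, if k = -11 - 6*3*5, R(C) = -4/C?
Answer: -237552/5 ≈ -47510.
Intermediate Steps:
k = -101 (k = -11 - 18*5 = -11 - 1*90 = -11 - 90 = -101)
(-42*(4*(-3) + R(-5)))*k = -42*(4*(-3) - 4/(-5))*(-101) = -42*(-12 - 4*(-1/5))*(-101) = -42*(-12 + 4/5)*(-101) = -42*(-56/5)*(-101) = (2352/5)*(-101) = -237552/5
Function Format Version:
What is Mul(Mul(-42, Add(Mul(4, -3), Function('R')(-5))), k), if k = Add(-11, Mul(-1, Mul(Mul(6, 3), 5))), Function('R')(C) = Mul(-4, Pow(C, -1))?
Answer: Rational(-237552, 5) ≈ -47510.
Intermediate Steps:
k = -101 (k = Add(-11, Mul(-1, Mul(18, 5))) = Add(-11, Mul(-1, 90)) = Add(-11, -90) = -101)
Mul(Mul(-42, Add(Mul(4, -3), Function('R')(-5))), k) = Mul(Mul(-42, Add(Mul(4, -3), Mul(-4, Pow(-5, -1)))), -101) = Mul(Mul(-42, Add(-12, Mul(-4, Rational(-1, 5)))), -101) = Mul(Mul(-42, Add(-12, Rational(4, 5))), -101) = Mul(Mul(-42, Rational(-56, 5)), -101) = Mul(Rational(2352, 5), -101) = Rational(-237552, 5)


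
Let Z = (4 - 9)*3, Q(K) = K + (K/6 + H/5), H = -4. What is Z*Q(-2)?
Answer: 47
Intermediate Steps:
Q(K) = -⅘ + 7*K/6 (Q(K) = K + (K/6 - 4/5) = K + (K*(⅙) - 4*⅕) = K + (K/6 - ⅘) = K + (-⅘ + K/6) = -⅘ + 7*K/6)
Z = -15 (Z = -5*3 = -15)
Z*Q(-2) = -15*(-⅘ + (7/6)*(-2)) = -15*(-⅘ - 7/3) = -15*(-47/15) = 47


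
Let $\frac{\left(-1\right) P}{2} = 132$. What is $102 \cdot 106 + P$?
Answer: $10548$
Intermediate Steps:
$P = -264$ ($P = \left(-2\right) 132 = -264$)
$102 \cdot 106 + P = 102 \cdot 106 - 264 = 10812 - 264 = 10548$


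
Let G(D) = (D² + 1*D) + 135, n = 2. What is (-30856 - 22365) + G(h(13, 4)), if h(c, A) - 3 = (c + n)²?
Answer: -874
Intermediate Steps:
h(c, A) = 3 + (2 + c)² (h(c, A) = 3 + (c + 2)² = 3 + (2 + c)²)
G(D) = 135 + D + D² (G(D) = (D² + D) + 135 = (D + D²) + 135 = 135 + D + D²)
(-30856 - 22365) + G(h(13, 4)) = (-30856 - 22365) + (135 + (3 + (2 + 13)²) + (3 + (2 + 13)²)²) = -53221 + (135 + (3 + 15²) + (3 + 15²)²) = -53221 + (135 + (3 + 225) + (3 + 225)²) = -53221 + (135 + 228 + 228²) = -53221 + (135 + 228 + 51984) = -53221 + 52347 = -874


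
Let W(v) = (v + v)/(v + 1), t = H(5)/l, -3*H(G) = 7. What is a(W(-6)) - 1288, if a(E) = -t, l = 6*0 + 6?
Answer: -23177/18 ≈ -1287.6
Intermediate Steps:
H(G) = -7/3 (H(G) = -1/3*7 = -7/3)
l = 6 (l = 0 + 6 = 6)
t = -7/18 (t = -7/3/6 = -7/3*1/6 = -7/18 ≈ -0.38889)
W(v) = 2*v/(1 + v) (W(v) = (2*v)/(1 + v) = 2*v/(1 + v))
a(E) = 7/18 (a(E) = -1*(-7/18) = 7/18)
a(W(-6)) - 1288 = 7/18 - 1288 = -23177/18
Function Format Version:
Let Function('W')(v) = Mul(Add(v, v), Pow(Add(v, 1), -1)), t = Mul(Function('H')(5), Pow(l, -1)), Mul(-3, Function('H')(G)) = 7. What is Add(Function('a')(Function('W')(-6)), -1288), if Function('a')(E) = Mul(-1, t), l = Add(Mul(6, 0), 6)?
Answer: Rational(-23177, 18) ≈ -1287.6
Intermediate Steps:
Function('H')(G) = Rational(-7, 3) (Function('H')(G) = Mul(Rational(-1, 3), 7) = Rational(-7, 3))
l = 6 (l = Add(0, 6) = 6)
t = Rational(-7, 18) (t = Mul(Rational(-7, 3), Pow(6, -1)) = Mul(Rational(-7, 3), Rational(1, 6)) = Rational(-7, 18) ≈ -0.38889)
Function('W')(v) = Mul(2, v, Pow(Add(1, v), -1)) (Function('W')(v) = Mul(Mul(2, v), Pow(Add(1, v), -1)) = Mul(2, v, Pow(Add(1, v), -1)))
Function('a')(E) = Rational(7, 18) (Function('a')(E) = Mul(-1, Rational(-7, 18)) = Rational(7, 18))
Add(Function('a')(Function('W')(-6)), -1288) = Add(Rational(7, 18), -1288) = Rational(-23177, 18)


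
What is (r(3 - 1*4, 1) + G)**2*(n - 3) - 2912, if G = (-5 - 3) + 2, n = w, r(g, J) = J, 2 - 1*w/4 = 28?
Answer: -5587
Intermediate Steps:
w = -104 (w = 8 - 4*28 = 8 - 112 = -104)
n = -104
G = -6 (G = -8 + 2 = -6)
(r(3 - 1*4, 1) + G)**2*(n - 3) - 2912 = (1 - 6)**2*(-104 - 3) - 2912 = (-5)**2*(-107) - 2912 = 25*(-107) - 2912 = -2675 - 2912 = -5587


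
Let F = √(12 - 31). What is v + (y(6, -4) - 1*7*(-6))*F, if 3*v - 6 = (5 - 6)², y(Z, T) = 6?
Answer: 7/3 + 48*I*√19 ≈ 2.3333 + 209.23*I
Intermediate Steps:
F = I*√19 (F = √(-19) = I*√19 ≈ 4.3589*I)
v = 7/3 (v = 2 + (5 - 6)²/3 = 2 + (⅓)*(-1)² = 2 + (⅓)*1 = 2 + ⅓ = 7/3 ≈ 2.3333)
v + (y(6, -4) - 1*7*(-6))*F = 7/3 + (6 - 1*7*(-6))*(I*√19) = 7/3 + (6 - 7*(-6))*(I*√19) = 7/3 + (6 + 42)*(I*√19) = 7/3 + 48*(I*√19) = 7/3 + 48*I*√19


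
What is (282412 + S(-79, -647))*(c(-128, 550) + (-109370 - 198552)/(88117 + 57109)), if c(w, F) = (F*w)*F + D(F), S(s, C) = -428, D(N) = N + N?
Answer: -792796786454167424/72613 ≈ -1.0918e+13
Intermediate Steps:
D(N) = 2*N
c(w, F) = 2*F + w*F² (c(w, F) = (F*w)*F + 2*F = w*F² + 2*F = 2*F + w*F²)
(282412 + S(-79, -647))*(c(-128, 550) + (-109370 - 198552)/(88117 + 57109)) = (282412 - 428)*(550*(2 + 550*(-128)) + (-109370 - 198552)/(88117 + 57109)) = 281984*(550*(2 - 70400) - 307922/145226) = 281984*(550*(-70398) - 307922*1/145226) = 281984*(-38718900 - 153961/72613) = 281984*(-2811495639661/72613) = -792796786454167424/72613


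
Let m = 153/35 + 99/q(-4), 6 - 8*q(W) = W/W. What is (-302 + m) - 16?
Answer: -5433/35 ≈ -155.23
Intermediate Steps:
q(W) = 5/8 (q(W) = ¾ - W/(8*W) = ¾ - ⅛*1 = ¾ - ⅛ = 5/8)
m = 5697/35 (m = 153/35 + 99/(5/8) = 153*(1/35) + 99*(8/5) = 153/35 + 792/5 = 5697/35 ≈ 162.77)
(-302 + m) - 16 = (-302 + 5697/35) - 16 = -4873/35 - 16 = -5433/35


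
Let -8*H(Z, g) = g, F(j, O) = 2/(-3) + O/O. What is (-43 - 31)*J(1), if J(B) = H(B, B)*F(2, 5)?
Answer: 37/12 ≈ 3.0833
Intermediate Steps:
F(j, O) = ⅓ (F(j, O) = 2*(-⅓) + 1 = -⅔ + 1 = ⅓)
H(Z, g) = -g/8
J(B) = -B/24 (J(B) = -B/8*(⅓) = -B/24)
(-43 - 31)*J(1) = (-43 - 31)*(-1/24*1) = -74*(-1/24) = 37/12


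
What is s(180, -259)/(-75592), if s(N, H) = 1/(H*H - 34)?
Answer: -1/5068216824 ≈ -1.9731e-10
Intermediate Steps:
s(N, H) = 1/(-34 + H**2) (s(N, H) = 1/(H**2 - 34) = 1/(-34 + H**2))
s(180, -259)/(-75592) = 1/(-34 + (-259)**2*(-75592)) = -1/75592/(-34 + 67081) = -1/75592/67047 = (1/67047)*(-1/75592) = -1/5068216824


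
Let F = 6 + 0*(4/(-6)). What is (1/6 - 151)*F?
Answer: -905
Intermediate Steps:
F = 6 (F = 6 + 0*(4*(-⅙)) = 6 + 0*(-⅔) = 6 + 0 = 6)
(1/6 - 151)*F = (1/6 - 151)*6 = (⅙ - 151)*6 = -905/6*6 = -905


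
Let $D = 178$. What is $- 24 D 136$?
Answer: $-580992$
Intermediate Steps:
$- 24 D 136 = \left(-24\right) 178 \cdot 136 = \left(-4272\right) 136 = -580992$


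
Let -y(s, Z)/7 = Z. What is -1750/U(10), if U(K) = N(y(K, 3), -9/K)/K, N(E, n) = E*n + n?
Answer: -8750/9 ≈ -972.22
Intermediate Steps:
y(s, Z) = -7*Z
N(E, n) = n + E*n
U(K) = 180/K² (U(K) = ((-9/K)*(1 - 7*3))/K = ((-9/K)*(1 - 21))/K = (-9/K*(-20))/K = (180/K)/K = 180/K²)
-1750/U(10) = -1750/(180/10²) = -1750/(180*(1/100)) = -1750/9/5 = -1750*5/9 = -8750/9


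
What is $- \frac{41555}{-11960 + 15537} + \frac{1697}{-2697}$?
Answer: $- \frac{118144004}{9647169} \approx -12.246$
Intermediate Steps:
$- \frac{41555}{-11960 + 15537} + \frac{1697}{-2697} = - \frac{41555}{3577} + 1697 \left(- \frac{1}{2697}\right) = \left(-41555\right) \frac{1}{3577} - \frac{1697}{2697} = - \frac{41555}{3577} - \frac{1697}{2697} = - \frac{118144004}{9647169}$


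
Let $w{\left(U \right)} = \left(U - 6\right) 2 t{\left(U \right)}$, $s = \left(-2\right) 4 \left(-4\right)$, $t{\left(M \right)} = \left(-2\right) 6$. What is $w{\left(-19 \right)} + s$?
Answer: $632$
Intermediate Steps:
$t{\left(M \right)} = -12$
$s = 32$ ($s = \left(-8\right) \left(-4\right) = 32$)
$w{\left(U \right)} = 144 - 24 U$ ($w{\left(U \right)} = \left(U - 6\right) 2 \left(-12\right) = \left(-6 + U\right) 2 \left(-12\right) = \left(-12 + 2 U\right) \left(-12\right) = 144 - 24 U$)
$w{\left(-19 \right)} + s = \left(144 - -456\right) + 32 = \left(144 + 456\right) + 32 = 600 + 32 = 632$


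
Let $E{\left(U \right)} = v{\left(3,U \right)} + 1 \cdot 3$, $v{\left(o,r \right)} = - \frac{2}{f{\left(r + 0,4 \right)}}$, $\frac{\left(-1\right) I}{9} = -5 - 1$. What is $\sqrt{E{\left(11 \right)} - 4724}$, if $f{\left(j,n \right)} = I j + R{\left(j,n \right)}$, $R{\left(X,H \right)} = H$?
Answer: $\frac{2 i \sqrt{105515605}}{299} \approx 68.71 i$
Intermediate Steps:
$I = 54$ ($I = - 9 \left(-5 - 1\right) = \left(-9\right) \left(-6\right) = 54$)
$f{\left(j,n \right)} = n + 54 j$ ($f{\left(j,n \right)} = 54 j + n = n + 54 j$)
$v{\left(o,r \right)} = - \frac{2}{4 + 54 r}$ ($v{\left(o,r \right)} = - \frac{2}{4 + 54 \left(r + 0\right)} = - \frac{2}{4 + 54 r}$)
$E{\left(U \right)} = 3 - \frac{1}{2 + 27 U}$ ($E{\left(U \right)} = - \frac{1}{2 + 27 U} + 1 \cdot 3 = - \frac{1}{2 + 27 U} + 3 = 3 - \frac{1}{2 + 27 U}$)
$\sqrt{E{\left(11 \right)} - 4724} = \sqrt{\frac{5 + 81 \cdot 11}{2 + 27 \cdot 11} - 4724} = \sqrt{\frac{5 + 891}{2 + 297} - 4724} = \sqrt{\frac{1}{299} \cdot 896 - 4724} = \sqrt{\frac{896}{299} - 4724} = \sqrt{- \frac{1411580}{299}} = \frac{2 i \sqrt{105515605}}{299}$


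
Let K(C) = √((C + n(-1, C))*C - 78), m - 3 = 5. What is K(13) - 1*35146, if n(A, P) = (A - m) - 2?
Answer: -35146 + 2*I*√13 ≈ -35146.0 + 7.2111*I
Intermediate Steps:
m = 8 (m = 3 + 5 = 8)
n(A, P) = -10 + A (n(A, P) = (A - 1*8) - 2 = (A - 8) - 2 = (-8 + A) - 2 = -10 + A)
K(C) = √(-78 + C*(-11 + C)) (K(C) = √((C + (-10 - 1))*C - 78) = √((C - 11)*C - 78) = √((-11 + C)*C - 78) = √(C*(-11 + C) - 78) = √(-78 + C*(-11 + C)))
K(13) - 1*35146 = √(-78 + 13² - 11*13) - 1*35146 = √(-78 + 169 - 143) - 35146 = √(-52) - 35146 = 2*I*√13 - 35146 = -35146 + 2*I*√13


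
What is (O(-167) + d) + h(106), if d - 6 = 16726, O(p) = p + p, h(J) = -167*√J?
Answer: 16398 - 167*√106 ≈ 14679.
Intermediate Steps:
O(p) = 2*p
d = 16732 (d = 6 + 16726 = 16732)
(O(-167) + d) + h(106) = (2*(-167) + 16732) - 167*√106 = (-334 + 16732) - 167*√106 = 16398 - 167*√106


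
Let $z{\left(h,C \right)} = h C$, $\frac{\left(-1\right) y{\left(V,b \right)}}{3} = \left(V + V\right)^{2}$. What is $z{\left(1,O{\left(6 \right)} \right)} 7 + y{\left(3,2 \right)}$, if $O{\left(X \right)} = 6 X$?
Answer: $144$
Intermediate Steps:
$y{\left(V,b \right)} = - 12 V^{2}$ ($y{\left(V,b \right)} = - 3 \left(V + V\right)^{2} = - 3 \left(2 V\right)^{2} = - 3 \cdot 4 V^{2} = - 12 V^{2}$)
$z{\left(h,C \right)} = C h$
$z{\left(1,O{\left(6 \right)} \right)} 7 + y{\left(3,2 \right)} = 6 \cdot 6 \cdot 1 \cdot 7 - 12 \cdot 3^{2} = 36 \cdot 1 \cdot 7 - 108 = 36 \cdot 7 - 108 = 252 - 108 = 144$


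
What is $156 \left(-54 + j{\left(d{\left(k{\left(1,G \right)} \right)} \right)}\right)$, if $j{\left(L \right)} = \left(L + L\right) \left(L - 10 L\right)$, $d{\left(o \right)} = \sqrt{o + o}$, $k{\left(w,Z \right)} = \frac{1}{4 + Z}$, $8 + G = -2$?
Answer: $-7488$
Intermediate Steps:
$G = -10$ ($G = -8 - 2 = -10$)
$d{\left(o \right)} = \sqrt{2} \sqrt{o}$ ($d{\left(o \right)} = \sqrt{2 o} = \sqrt{2} \sqrt{o}$)
$j{\left(L \right)} = - 18 L^{2}$ ($j{\left(L \right)} = 2 L \left(- 9 L\right) = - 18 L^{2}$)
$156 \left(-54 + j{\left(d{\left(k{\left(1,G \right)} \right)} \right)}\right) = 156 \left(-54 - 18 \left(\sqrt{2} \sqrt{\frac{1}{4 - 10}}\right)^{2}\right) = 156 \left(-54 - 18 \left(\sqrt{2} \sqrt{\frac{1}{-6}}\right)^{2}\right) = 156 \left(-54 - 18 \left(\sqrt{2} \sqrt{- \frac{1}{6}}\right)^{2}\right) = 156 \left(-54 - 18 \left(\sqrt{2} \frac{i \sqrt{6}}{6}\right)^{2}\right) = 156 \left(-54 - 18 \left(\frac{i \sqrt{3}}{3}\right)^{2}\right) = 156 \left(-54 - -6\right) = 156 \left(-54 + 6\right) = 156 \left(-48\right) = -7488$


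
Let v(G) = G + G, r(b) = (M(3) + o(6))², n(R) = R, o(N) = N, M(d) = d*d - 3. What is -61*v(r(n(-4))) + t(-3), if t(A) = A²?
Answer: -17559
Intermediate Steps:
M(d) = -3 + d² (M(d) = d² - 3 = -3 + d²)
r(b) = 144 (r(b) = ((-3 + 3²) + 6)² = ((-3 + 9) + 6)² = (6 + 6)² = 12² = 144)
v(G) = 2*G
-61*v(r(n(-4))) + t(-3) = -122*144 + (-3)² = -61*288 + 9 = -17568 + 9 = -17559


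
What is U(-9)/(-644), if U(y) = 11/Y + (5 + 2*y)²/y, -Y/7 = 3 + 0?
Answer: 304/10143 ≈ 0.029971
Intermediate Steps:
Y = -21 (Y = -7*(3 + 0) = -7*3 = -21)
U(y) = -11/21 + (5 + 2*y)²/y (U(y) = 11/(-21) + (5 + 2*y)²/y = 11*(-1/21) + (5 + 2*y)²/y = -11/21 + (5 + 2*y)²/y)
U(-9)/(-644) = (409/21 + 4*(-9) + 25/(-9))/(-644) = (409/21 - 36 + 25*(-⅑))*(-1/644) = (409/21 - 36 - 25/9)*(-1/644) = -1216/63*(-1/644) = 304/10143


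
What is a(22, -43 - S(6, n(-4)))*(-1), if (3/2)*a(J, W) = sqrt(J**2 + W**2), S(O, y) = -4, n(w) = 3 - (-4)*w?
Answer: -2*sqrt(2005)/3 ≈ -29.851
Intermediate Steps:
n(w) = 3 + 4*w
a(J, W) = 2*sqrt(J**2 + W**2)/3
a(22, -43 - S(6, n(-4)))*(-1) = (2*sqrt(22**2 + (-43 - 1*(-4))**2)/3)*(-1) = (2*sqrt(484 + (-43 + 4)**2)/3)*(-1) = (2*sqrt(484 + (-39)**2)/3)*(-1) = (2*sqrt(484 + 1521)/3)*(-1) = (2*sqrt(2005)/3)*(-1) = -2*sqrt(2005)/3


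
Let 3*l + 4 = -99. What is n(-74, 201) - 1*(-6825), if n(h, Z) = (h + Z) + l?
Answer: 20753/3 ≈ 6917.7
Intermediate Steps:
l = -103/3 (l = -4/3 + (⅓)*(-99) = -4/3 - 33 = -103/3 ≈ -34.333)
n(h, Z) = -103/3 + Z + h (n(h, Z) = (h + Z) - 103/3 = (Z + h) - 103/3 = -103/3 + Z + h)
n(-74, 201) - 1*(-6825) = (-103/3 + 201 - 74) - 1*(-6825) = 278/3 + 6825 = 20753/3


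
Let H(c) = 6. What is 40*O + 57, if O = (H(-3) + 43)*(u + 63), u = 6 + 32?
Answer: 198017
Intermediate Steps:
u = 38
O = 4949 (O = (6 + 43)*(38 + 63) = 49*101 = 4949)
40*O + 57 = 40*4949 + 57 = 197960 + 57 = 198017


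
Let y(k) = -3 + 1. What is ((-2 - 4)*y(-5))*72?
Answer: 864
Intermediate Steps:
y(k) = -2
((-2 - 4)*y(-5))*72 = ((-2 - 4)*(-2))*72 = -6*(-2)*72 = 12*72 = 864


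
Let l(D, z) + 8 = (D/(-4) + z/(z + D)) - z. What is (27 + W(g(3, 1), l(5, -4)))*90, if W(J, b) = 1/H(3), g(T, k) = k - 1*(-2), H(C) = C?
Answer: 2460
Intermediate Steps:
g(T, k) = 2 + k (g(T, k) = k + 2 = 2 + k)
l(D, z) = -8 - z - D/4 + z/(D + z) (l(D, z) = -8 + ((D/(-4) + z/(z + D)) - z) = -8 + ((D*(-1/4) + z/(D + z)) - z) = -8 + ((-D/4 + z/(D + z)) - z) = -8 + (-z - D/4 + z/(D + z)) = -8 - z - D/4 + z/(D + z))
W(J, b) = 1/3
(27 + W(g(3, 1), l(5, -4)))*90 = (27 + 1/3)*90 = (82/3)*90 = 2460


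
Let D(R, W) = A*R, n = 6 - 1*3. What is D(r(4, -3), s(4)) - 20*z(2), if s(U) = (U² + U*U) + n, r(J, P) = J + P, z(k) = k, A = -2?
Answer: -42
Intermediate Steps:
n = 3 (n = 6 - 3 = 3)
s(U) = 3 + 2*U² (s(U) = (U² + U*U) + 3 = (U² + U²) + 3 = 2*U² + 3 = 3 + 2*U²)
D(R, W) = -2*R
D(r(4, -3), s(4)) - 20*z(2) = -2*(4 - 3) - 20*2 = -2*1 - 40 = -2 - 40 = -42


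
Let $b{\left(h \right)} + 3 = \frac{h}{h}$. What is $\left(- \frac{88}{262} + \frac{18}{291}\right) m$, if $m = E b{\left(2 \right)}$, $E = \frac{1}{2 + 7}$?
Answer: $\frac{6964}{114363} \approx 0.060894$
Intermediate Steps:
$b{\left(h \right)} = -2$ ($b{\left(h \right)} = -3 + \frac{h}{h} = -3 + 1 = -2$)
$E = \frac{1}{9} \approx 0.11111$
$m = - \frac{2}{9}$ ($m = \frac{1}{9} \left(-2\right) = - \frac{2}{9} \approx -0.22222$)
$\left(- \frac{88}{262} + \frac{18}{291}\right) m = \left(- \frac{88}{262} + \frac{18}{291}\right) \left(- \frac{2}{9}\right) = \left(\left(-88\right) \frac{1}{262} + 18 \cdot \frac{1}{291}\right) \left(- \frac{2}{9}\right) = \left(- \frac{44}{131} + \frac{6}{97}\right) \left(- \frac{2}{9}\right) = \left(- \frac{3482}{12707}\right) \left(- \frac{2}{9}\right) = \frac{6964}{114363}$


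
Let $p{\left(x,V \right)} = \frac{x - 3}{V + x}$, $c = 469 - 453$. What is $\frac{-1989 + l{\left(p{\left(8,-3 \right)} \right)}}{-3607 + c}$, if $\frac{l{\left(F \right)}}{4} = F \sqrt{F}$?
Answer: $\frac{1985}{3591} \approx 0.55277$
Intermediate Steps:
$c = 16$
$p{\left(x,V \right)} = \frac{-3 + x}{V + x}$
$l{\left(F \right)} = 4 F^{\frac{3}{2}}$ ($l{\left(F \right)} = 4 F \sqrt{F} = 4 F^{\frac{3}{2}}$)
$\frac{-1989 + l{\left(p{\left(8,-3 \right)} \right)}}{-3607 + c} = \frac{-1989 + 4 \left(\frac{-3 + 8}{-3 + 8}\right)^{\frac{3}{2}}}{-3607 + 16} = \frac{-1989 + 4 \left(\frac{1}{5} \cdot 5\right)^{\frac{3}{2}}}{-3591} = \left(-1989 + 4 \left(\frac{1}{5} \cdot 5\right)^{\frac{3}{2}}\right) \left(- \frac{1}{3591}\right) = \left(-1989 + 4 \cdot 1^{\frac{3}{2}}\right) \left(- \frac{1}{3591}\right) = \left(-1989 + 4 \cdot 1\right) \left(- \frac{1}{3591}\right) = \left(-1989 + 4\right) \left(- \frac{1}{3591}\right) = \left(-1985\right) \left(- \frac{1}{3591}\right) = \frac{1985}{3591}$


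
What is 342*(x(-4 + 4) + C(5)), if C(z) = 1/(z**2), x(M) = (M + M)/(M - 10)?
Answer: 342/25 ≈ 13.680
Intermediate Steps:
x(M) = 2*M/(-10 + M) (x(M) = (2*M)/(-10 + M) = 2*M/(-10 + M))
C(z) = z**(-2)
342*(x(-4 + 4) + C(5)) = 342*(2*(-4 + 4)/(-10 + (-4 + 4)) + 5**(-2)) = 342*(2*0/(-10 + 0) + 1/25) = 342*(2*0/(-10) + 1/25) = 342*(2*0*(-1/10) + 1/25) = 342*(0 + 1/25) = 342*(1/25) = 342/25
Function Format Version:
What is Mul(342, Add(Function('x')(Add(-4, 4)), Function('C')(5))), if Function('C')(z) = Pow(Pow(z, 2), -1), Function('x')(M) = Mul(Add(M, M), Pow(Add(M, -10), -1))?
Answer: Rational(342, 25) ≈ 13.680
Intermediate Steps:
Function('x')(M) = Mul(2, M, Pow(Add(-10, M), -1)) (Function('x')(M) = Mul(Mul(2, M), Pow(Add(-10, M), -1)) = Mul(2, M, Pow(Add(-10, M), -1)))
Function('C')(z) = Pow(z, -2)
Mul(342, Add(Function('x')(Add(-4, 4)), Function('C')(5))) = Mul(342, Add(Mul(2, Add(-4, 4), Pow(Add(-10, Add(-4, 4)), -1)), Pow(5, -2))) = Mul(342, Add(Mul(2, 0, Pow(Add(-10, 0), -1)), Rational(1, 25))) = Mul(342, Add(Mul(2, 0, Pow(-10, -1)), Rational(1, 25))) = Mul(342, Add(Mul(2, 0, Rational(-1, 10)), Rational(1, 25))) = Mul(342, Add(0, Rational(1, 25))) = Mul(342, Rational(1, 25)) = Rational(342, 25)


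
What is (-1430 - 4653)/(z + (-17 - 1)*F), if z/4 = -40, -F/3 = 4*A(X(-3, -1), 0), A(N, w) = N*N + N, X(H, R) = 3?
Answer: -6083/2432 ≈ -2.5012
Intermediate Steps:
A(N, w) = N + N**2 (A(N, w) = N**2 + N = N + N**2)
F = -144 (F = -12*3*(1 + 3) = -12*3*4 = -12*12 = -3*48 = -144)
z = -160 (z = 4*(-40) = -160)
(-1430 - 4653)/(z + (-17 - 1)*F) = (-1430 - 4653)/(-160 + (-17 - 1)*(-144)) = -6083/(-160 - 18*(-144)) = -6083/(-160 + 2592) = -6083/2432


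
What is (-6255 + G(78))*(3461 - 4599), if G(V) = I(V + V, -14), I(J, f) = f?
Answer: 7134122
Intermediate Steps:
G(V) = -14
(-6255 + G(78))*(3461 - 4599) = (-6255 - 14)*(3461 - 4599) = -6269*(-1138) = 7134122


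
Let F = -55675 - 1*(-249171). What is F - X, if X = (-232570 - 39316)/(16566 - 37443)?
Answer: 4039344106/20877 ≈ 1.9348e+5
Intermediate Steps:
F = 193496 (F = -55675 + 249171 = 193496)
X = 271886/20877 (X = -271886/(-20877) = -271886*(-1/20877) = 271886/20877 ≈ 13.023)
F - X = 193496 - 1*271886/20877 = 193496 - 271886/20877 = 4039344106/20877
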